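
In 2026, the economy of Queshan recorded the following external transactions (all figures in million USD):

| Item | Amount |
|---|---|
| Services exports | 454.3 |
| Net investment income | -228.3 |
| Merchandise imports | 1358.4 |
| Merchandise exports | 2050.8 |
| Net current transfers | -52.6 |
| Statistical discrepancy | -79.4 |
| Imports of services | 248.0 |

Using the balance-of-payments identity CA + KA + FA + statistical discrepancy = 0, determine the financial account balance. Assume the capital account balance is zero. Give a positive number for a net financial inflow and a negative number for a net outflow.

Goods balance = 2050.8 - 1358.4 = 692.4
Services balance = 454.3 - 248.0 = 206.3
Trade balance (goods + services) = 692.4 + 206.3 = 898.7
Net primary income = -228.3
Net secondary income = -52.6
Current account = 898.7 + (-228.3) + (-52.6) = 617.8
Financial account = -(617.8 + (-79.4)) = -538.4

-538.4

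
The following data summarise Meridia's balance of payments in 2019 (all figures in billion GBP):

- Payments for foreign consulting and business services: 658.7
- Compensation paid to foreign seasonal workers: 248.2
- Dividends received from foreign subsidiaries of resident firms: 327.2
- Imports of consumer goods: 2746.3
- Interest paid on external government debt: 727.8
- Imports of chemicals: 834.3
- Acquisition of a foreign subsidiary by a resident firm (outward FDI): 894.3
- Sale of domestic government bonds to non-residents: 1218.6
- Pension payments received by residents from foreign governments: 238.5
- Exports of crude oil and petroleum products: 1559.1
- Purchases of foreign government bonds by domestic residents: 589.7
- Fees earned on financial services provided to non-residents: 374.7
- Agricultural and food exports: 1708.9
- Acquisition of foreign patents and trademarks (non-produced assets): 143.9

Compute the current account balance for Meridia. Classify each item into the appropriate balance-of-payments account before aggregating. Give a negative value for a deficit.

-1006.9

Goods: 1559.1 - 2746.3 - 834.3 + 1708.9 = -312.6
Services: -658.7 + 374.7 = -284.0
Primary income: -727.8 - 248.2 + 327.2 = -648.8
Secondary income: 238.5
Current account = (-312.6) + (-284.0) + (-648.8) + 238.5 = -1006.9
(Excluded from the current account — financial account: acquisition of a foreign subsidiary by a resident firm (outward FDI) 894.3, sale of domestic government bonds to non-residents 1218.6, purchases of foreign government bonds by domestic residents 589.7; capital account: acquisition of foreign patents and trademarks (non-produced assets) 143.9.)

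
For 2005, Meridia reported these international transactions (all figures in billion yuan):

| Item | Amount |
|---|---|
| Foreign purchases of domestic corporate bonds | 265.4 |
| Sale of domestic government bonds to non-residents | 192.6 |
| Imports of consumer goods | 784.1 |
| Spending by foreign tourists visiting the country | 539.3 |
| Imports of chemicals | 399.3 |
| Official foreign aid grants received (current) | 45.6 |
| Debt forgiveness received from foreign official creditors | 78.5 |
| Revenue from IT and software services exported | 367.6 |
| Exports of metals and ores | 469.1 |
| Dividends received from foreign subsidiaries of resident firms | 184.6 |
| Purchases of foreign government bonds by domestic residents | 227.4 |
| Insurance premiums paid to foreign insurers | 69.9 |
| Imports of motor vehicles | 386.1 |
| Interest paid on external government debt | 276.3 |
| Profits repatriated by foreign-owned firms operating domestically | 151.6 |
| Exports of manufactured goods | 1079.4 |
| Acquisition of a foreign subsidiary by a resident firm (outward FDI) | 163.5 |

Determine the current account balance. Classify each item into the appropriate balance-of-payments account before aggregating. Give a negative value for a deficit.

618.3

Goods: 1079.4 - 399.3 + 469.1 - 386.1 - 784.1 = -21.0
Services: -69.9 + 367.6 + 539.3 = 837.0
Primary income: -276.3 - 151.6 + 184.6 = -243.3
Secondary income: 45.6
Current account = (-21.0) + 837.0 + (-243.3) + 45.6 = 618.3
(Excluded from the current account — financial account: foreign purchases of domestic corporate bonds 265.4, sale of domestic government bonds to non-residents 192.6, purchases of foreign government bonds by domestic residents 227.4, acquisition of a foreign subsidiary by a resident firm (outward FDI) 163.5; capital account: debt forgiveness received from foreign official creditors 78.5.)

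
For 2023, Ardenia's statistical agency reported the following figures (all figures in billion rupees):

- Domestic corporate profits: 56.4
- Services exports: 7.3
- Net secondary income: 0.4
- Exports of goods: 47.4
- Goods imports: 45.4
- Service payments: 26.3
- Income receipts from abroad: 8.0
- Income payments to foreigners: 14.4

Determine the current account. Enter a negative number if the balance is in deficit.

-23.0

Goods balance = 47.4 - 45.4 = 2.0
Services balance = 7.3 - 26.3 = -19.0
Trade balance (goods + services) = 2.0 + (-19.0) = -17.0
Net primary income = 8.0 - 14.4 = -6.4
Net secondary income = 0.4
Current account = -17.0 + (-6.4) + 0.4 = -23.0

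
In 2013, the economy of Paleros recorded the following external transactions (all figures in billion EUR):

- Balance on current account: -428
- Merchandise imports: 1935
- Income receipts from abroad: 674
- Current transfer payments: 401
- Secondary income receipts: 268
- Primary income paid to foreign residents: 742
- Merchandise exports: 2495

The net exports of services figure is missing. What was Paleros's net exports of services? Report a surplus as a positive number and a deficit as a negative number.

-787

Current account = goods balance + services balance + net primary income + net secondary income
Sum of the known components = 359
Net exports of services = CA - (known components) = -428 - 359 = -787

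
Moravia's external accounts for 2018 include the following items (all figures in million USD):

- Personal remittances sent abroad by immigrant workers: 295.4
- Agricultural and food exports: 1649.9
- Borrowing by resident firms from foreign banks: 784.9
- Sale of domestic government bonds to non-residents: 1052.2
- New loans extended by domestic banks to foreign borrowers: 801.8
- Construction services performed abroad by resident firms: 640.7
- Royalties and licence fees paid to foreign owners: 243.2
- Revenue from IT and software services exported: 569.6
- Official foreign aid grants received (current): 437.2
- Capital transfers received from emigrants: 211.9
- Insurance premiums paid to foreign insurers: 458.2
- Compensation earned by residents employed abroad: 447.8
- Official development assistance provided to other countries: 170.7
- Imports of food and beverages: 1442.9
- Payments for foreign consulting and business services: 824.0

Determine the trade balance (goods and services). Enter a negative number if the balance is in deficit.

Goods: 1649.9 - 1442.9 = 207.0
Services: -243.2 + 640.7 + 569.6 - 458.2 - 824.0 = -315.1
Trade balance = 207.0 + (-315.1) = -108.1
(Excluded from the trade balance — secondary income: personal remittances sent abroad by immigrant workers 295.4, official foreign aid grants received (current) 437.2, official development assistance provided to other countries 170.7; financial account: borrowing by resident firms from foreign banks 784.9, sale of domestic government bonds to non-residents 1052.2, new loans extended by domestic banks to foreign borrowers 801.8; capital account: capital transfers received from emigrants 211.9; primary income: compensation earned by residents employed abroad 447.8.)

-108.1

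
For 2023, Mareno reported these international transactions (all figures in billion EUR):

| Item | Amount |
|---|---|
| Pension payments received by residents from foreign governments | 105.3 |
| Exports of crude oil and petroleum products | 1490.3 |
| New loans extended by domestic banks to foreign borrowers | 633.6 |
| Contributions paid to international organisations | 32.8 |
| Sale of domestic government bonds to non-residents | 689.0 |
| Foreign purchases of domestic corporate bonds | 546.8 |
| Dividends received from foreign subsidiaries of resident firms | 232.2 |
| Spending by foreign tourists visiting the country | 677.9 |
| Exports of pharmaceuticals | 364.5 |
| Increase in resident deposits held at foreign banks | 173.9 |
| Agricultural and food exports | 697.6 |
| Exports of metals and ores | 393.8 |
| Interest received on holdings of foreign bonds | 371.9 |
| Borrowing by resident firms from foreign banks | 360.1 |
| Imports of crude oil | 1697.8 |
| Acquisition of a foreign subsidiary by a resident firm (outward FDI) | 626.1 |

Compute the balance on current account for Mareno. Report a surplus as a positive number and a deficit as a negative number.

Goods: 393.8 + 364.5 - 1697.8 + 1490.3 + 697.6 = 1248.4
Services: 677.9
Primary income: 232.2 + 371.9 = 604.1
Secondary income: -32.8 + 105.3 = 72.5
Current account = 1248.4 + 677.9 + 604.1 + 72.5 = 2602.9
(Excluded from the current account — financial account: new loans extended by domestic banks to foreign borrowers 633.6, sale of domestic government bonds to non-residents 689.0, foreign purchases of domestic corporate bonds 546.8, increase in resident deposits held at foreign banks 173.9, borrowing by resident firms from foreign banks 360.1, acquisition of a foreign subsidiary by a resident firm (outward FDI) 626.1.)

2602.9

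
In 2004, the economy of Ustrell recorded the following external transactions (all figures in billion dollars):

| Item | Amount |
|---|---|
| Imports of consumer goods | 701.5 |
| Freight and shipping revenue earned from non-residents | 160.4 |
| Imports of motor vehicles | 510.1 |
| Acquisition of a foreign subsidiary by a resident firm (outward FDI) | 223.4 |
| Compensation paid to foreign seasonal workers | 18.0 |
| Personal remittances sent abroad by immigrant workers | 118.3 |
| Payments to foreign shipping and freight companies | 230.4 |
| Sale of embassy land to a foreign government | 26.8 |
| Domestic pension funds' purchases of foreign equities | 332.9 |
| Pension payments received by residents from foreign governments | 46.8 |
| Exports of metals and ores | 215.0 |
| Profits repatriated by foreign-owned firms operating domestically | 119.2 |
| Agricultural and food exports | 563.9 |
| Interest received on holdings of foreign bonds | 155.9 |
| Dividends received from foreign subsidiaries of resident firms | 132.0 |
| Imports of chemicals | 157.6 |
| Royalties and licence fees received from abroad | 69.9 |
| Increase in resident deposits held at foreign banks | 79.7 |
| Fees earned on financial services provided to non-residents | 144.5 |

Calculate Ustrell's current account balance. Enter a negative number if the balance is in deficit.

Goods: -510.1 + 563.9 - 701.5 + 215.0 - 157.6 = -590.3
Services: 144.5 - 230.4 + 160.4 + 69.9 = 144.4
Primary income: -18.0 + 155.9 - 119.2 + 132.0 = 150.7
Secondary income: 46.8 - 118.3 = -71.5
Current account = (-590.3) + 144.4 + 150.7 + (-71.5) = -366.7
(Excluded from the current account — financial account: acquisition of a foreign subsidiary by a resident firm (outward FDI) 223.4, domestic pension funds' purchases of foreign equities 332.9, increase in resident deposits held at foreign banks 79.7; capital account: sale of embassy land to a foreign government 26.8.)

-366.7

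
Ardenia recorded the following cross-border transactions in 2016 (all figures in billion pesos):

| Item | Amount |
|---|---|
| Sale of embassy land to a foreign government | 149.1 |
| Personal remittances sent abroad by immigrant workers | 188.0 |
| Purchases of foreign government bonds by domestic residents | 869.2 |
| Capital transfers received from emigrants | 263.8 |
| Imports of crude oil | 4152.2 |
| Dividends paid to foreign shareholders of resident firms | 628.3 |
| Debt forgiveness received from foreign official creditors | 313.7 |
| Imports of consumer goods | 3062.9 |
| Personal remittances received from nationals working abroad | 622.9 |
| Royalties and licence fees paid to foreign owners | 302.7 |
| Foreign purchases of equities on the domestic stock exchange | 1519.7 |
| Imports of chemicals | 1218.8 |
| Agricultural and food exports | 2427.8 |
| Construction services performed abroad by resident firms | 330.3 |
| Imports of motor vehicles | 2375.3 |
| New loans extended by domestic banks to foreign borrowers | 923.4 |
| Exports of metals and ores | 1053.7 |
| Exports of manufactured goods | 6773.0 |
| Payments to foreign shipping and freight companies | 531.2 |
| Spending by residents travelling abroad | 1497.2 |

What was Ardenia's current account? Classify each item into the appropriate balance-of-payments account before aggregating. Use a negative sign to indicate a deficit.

Goods: -3062.9 + 2427.8 - 2375.3 + 6773.0 + 1053.7 - 1218.8 - 4152.2 = -554.7
Services: -1497.2 + 330.3 - 302.7 - 531.2 = -2000.8
Primary income: -628.3
Secondary income: -188.0 + 622.9 = 434.9
Current account = (-554.7) + (-2000.8) + (-628.3) + 434.9 = -2748.9
(Excluded from the current account — capital account: sale of embassy land to a foreign government 149.1, capital transfers received from emigrants 263.8, debt forgiveness received from foreign official creditors 313.7; financial account: purchases of foreign government bonds by domestic residents 869.2, foreign purchases of equities on the domestic stock exchange 1519.7, new loans extended by domestic banks to foreign borrowers 923.4.)

-2748.9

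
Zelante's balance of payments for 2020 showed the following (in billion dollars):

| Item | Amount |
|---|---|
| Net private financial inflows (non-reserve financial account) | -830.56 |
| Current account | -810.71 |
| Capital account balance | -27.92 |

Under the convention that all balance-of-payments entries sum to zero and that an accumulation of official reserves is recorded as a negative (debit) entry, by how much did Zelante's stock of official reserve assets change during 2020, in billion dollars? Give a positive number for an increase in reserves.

-1669.19

Official reserve transactions balance = -((-810.71) + (-27.92) + (-830.56)) = 1669.19
An accumulation of reserves is recorded as a debit (negative entry), so the change in the stock of reserves is the negative of that balance.
Change in official reserves = -(1669.19) = -1669.19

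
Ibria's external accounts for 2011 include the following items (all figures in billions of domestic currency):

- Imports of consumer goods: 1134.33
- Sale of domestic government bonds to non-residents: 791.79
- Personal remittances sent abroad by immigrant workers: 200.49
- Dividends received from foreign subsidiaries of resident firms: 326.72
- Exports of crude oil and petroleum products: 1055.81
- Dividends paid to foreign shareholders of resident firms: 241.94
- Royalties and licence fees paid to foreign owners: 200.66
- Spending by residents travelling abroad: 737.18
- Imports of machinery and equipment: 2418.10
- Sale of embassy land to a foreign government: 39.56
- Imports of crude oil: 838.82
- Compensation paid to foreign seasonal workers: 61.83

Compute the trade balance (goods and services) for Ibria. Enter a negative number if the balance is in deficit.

-4273.28

Goods: -838.82 - 2418.10 - 1134.33 + 1055.81 = -3335.44
Services: -200.66 - 737.18 = -937.84
Trade balance = -3335.44 + (-937.84) = -4273.28
(Excluded from the trade balance — financial account: sale of domestic government bonds to non-residents 791.79; secondary income: personal remittances sent abroad by immigrant workers 200.49; primary income: dividends received from foreign subsidiaries of resident firms 326.72, dividends paid to foreign shareholders of resident firms 241.94, compensation paid to foreign seasonal workers 61.83; capital account: sale of embassy land to a foreign government 39.56.)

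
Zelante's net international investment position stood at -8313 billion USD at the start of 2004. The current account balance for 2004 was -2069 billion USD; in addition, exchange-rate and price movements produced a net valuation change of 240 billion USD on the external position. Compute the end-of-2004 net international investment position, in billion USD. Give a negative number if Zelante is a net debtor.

Change in NIIP = current account + net valuation change = -2069 + 240 = -1829
End-of-year NIIP = -8313 + (-1829) = -10142

-10142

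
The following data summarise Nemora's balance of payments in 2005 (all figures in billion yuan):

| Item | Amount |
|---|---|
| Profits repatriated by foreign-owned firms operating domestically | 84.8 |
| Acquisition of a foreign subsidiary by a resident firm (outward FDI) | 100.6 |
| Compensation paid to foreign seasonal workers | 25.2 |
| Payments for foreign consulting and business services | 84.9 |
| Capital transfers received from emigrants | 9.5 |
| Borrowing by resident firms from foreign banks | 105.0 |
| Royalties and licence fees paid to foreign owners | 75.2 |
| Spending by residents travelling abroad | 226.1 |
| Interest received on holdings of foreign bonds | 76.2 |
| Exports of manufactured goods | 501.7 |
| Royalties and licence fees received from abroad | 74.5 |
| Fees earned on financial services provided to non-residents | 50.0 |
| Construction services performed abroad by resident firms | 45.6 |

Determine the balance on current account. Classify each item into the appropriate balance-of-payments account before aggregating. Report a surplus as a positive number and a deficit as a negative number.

251.8

Goods: 501.7
Services: -226.1 + 45.6 + 50.0 - 75.2 - 84.9 + 74.5 = -216.1
Primary income: -84.8 + 76.2 - 25.2 = -33.8
Current account = 501.7 + (-216.1) + (-33.8) = 251.8
(Excluded from the current account — financial account: acquisition of a foreign subsidiary by a resident firm (outward FDI) 100.6, borrowing by resident firms from foreign banks 105.0; capital account: capital transfers received from emigrants 9.5.)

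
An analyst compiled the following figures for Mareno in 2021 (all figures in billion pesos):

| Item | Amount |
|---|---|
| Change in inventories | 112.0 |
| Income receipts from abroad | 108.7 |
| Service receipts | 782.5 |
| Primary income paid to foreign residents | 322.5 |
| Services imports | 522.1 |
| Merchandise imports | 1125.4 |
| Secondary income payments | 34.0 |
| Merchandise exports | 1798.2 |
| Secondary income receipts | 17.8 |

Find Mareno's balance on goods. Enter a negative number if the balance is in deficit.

Goods balance = 1798.2 - 1125.4 = 672.8

672.8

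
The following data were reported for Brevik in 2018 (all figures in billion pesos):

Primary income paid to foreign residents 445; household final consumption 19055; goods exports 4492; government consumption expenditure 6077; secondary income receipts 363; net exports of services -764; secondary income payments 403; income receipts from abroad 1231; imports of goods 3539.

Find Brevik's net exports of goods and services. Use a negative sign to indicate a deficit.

189

Goods balance = 4492 - 3539 = 953
Services balance = -764
Trade balance (goods + services) = 953 + (-764) = 189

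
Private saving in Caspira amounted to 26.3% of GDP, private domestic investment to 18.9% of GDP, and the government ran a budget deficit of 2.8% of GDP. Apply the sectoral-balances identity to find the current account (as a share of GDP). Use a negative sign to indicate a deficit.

By the sectoral-balances identity, CA = (S_private - I) + (T - G).
Private balance = 26.3 - 18.9 = 7.4
Government balance (T - G) = -2.8
CA = 7.4 + (-2.8) = 4.6

4.6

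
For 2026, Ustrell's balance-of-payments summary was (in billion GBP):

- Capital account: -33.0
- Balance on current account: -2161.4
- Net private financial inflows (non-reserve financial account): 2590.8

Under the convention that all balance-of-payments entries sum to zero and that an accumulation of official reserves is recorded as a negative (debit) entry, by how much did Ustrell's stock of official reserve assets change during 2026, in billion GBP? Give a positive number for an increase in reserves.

396.4

Official reserve transactions balance = -((-2161.4) + (-33.0) + 2590.8) = -396.4
An accumulation of reserves is recorded as a debit (negative entry), so the change in the stock of reserves is the negative of that balance.
Change in official reserves = -(-396.4) = 396.4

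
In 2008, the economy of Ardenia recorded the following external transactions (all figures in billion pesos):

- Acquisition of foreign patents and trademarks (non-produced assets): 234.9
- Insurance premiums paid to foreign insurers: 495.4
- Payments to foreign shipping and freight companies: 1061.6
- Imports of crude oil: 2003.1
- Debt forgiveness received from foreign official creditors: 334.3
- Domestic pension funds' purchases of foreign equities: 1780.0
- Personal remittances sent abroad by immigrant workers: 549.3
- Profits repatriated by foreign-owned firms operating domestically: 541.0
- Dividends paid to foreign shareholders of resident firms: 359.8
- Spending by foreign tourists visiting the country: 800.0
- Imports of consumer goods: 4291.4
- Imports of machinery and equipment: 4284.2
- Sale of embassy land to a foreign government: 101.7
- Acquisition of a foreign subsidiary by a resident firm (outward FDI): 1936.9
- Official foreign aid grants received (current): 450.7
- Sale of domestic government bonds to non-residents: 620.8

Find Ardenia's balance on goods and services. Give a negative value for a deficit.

Goods: -4284.2 - 2003.1 - 4291.4 = -10578.7
Services: 800.0 - 495.4 - 1061.6 = -757.0
Trade balance = -10578.7 + (-757.0) = -11335.7
(Excluded from the trade balance — capital account: acquisition of foreign patents and trademarks (non-produced assets) 234.9, debt forgiveness received from foreign official creditors 334.3, sale of embassy land to a foreign government 101.7; financial account: domestic pension funds' purchases of foreign equities 1780.0, acquisition of a foreign subsidiary by a resident firm (outward FDI) 1936.9, sale of domestic government bonds to non-residents 620.8; secondary income: personal remittances sent abroad by immigrant workers 549.3, official foreign aid grants received (current) 450.7; primary income: profits repatriated by foreign-owned firms operating domestically 541.0, dividends paid to foreign shareholders of resident firms 359.8.)

-11335.7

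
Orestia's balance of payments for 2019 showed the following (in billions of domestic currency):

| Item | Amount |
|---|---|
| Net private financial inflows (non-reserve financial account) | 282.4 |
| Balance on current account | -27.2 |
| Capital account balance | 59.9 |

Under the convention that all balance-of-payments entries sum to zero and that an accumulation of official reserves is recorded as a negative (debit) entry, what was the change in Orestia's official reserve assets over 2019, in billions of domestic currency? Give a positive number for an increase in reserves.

Official reserve transactions balance = -((-27.2) + 59.9 + 282.4) = -315.1
An accumulation of reserves is recorded as a debit (negative entry), so the change in the stock of reserves is the negative of that balance.
Change in official reserves = -(-315.1) = 315.1

315.1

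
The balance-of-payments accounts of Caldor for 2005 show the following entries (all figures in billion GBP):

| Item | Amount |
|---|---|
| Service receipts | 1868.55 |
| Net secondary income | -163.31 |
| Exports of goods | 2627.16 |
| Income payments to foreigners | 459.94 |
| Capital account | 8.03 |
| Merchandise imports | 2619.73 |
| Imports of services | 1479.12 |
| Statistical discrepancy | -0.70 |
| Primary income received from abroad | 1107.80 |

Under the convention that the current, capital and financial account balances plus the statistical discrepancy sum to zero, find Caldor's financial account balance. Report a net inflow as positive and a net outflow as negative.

-888.74

Goods balance = 2627.16 - 2619.73 = 7.43
Services balance = 1868.55 - 1479.12 = 389.43
Trade balance (goods + services) = 7.43 + 389.43 = 396.86
Net primary income = 1107.80 - 459.94 = 647.86
Net secondary income = -163.31
Current account = 396.86 + 647.86 + (-163.31) = 881.41
Financial account = -(881.41 + 8.03 + (-0.70)) = -888.74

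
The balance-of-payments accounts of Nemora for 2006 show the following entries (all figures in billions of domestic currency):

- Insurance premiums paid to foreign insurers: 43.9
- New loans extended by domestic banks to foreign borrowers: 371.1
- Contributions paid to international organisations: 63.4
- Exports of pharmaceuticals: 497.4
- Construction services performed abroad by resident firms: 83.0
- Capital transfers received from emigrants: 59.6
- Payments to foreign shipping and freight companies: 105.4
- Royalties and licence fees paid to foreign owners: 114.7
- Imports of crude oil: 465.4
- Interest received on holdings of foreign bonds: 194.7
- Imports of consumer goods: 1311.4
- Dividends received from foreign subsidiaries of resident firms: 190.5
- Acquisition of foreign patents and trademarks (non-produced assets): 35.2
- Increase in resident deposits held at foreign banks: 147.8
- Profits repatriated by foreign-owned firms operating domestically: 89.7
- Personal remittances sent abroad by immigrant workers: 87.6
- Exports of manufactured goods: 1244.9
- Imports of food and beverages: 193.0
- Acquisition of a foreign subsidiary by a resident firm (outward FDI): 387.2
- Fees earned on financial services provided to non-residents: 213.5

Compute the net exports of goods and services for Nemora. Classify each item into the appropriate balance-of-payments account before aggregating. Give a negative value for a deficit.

-195.0

Goods: 497.4 - 465.4 + 1244.9 - 1311.4 - 193.0 = -227.5
Services: -114.7 + 83.0 - 43.9 + 213.5 - 105.4 = 32.5
Trade balance = -227.5 + 32.5 = -195.0
(Excluded from the trade balance — financial account: new loans extended by domestic banks to foreign borrowers 371.1, increase in resident deposits held at foreign banks 147.8, acquisition of a foreign subsidiary by a resident firm (outward FDI) 387.2; secondary income: contributions paid to international organisations 63.4, personal remittances sent abroad by immigrant workers 87.6; capital account: capital transfers received from emigrants 59.6, acquisition of foreign patents and trademarks (non-produced assets) 35.2; primary income: interest received on holdings of foreign bonds 194.7, dividends received from foreign subsidiaries of resident firms 190.5, profits repatriated by foreign-owned firms operating domestically 89.7.)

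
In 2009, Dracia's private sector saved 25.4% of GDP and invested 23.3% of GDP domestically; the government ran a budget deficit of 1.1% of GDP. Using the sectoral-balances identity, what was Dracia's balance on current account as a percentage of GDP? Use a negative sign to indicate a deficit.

By the sectoral-balances identity, CA = (S_private - I) + (T - G).
Private balance = 25.4 - 23.3 = 2.1
Government balance (T - G) = -1.1
CA = 2.1 + (-1.1) = 1.0

1.0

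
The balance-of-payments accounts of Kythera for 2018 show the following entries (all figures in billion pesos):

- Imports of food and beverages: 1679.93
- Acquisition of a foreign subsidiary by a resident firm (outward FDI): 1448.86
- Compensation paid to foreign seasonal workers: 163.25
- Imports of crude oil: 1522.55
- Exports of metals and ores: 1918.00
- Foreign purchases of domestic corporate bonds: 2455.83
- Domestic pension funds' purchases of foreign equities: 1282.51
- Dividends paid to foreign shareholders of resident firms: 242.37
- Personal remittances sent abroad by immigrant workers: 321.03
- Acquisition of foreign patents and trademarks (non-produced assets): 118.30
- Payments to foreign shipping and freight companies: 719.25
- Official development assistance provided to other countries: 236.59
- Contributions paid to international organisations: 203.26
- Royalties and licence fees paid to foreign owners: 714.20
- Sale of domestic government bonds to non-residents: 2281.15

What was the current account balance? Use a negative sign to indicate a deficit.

-3884.43

Goods: -1522.55 - 1679.93 + 1918.00 = -1284.48
Services: -719.25 - 714.20 = -1433.45
Primary income: -242.37 - 163.25 = -405.62
Secondary income: -236.59 - 321.03 - 203.26 = -760.88
Current account = (-1284.48) + (-1433.45) + (-405.62) + (-760.88) = -3884.43
(Excluded from the current account — financial account: acquisition of a foreign subsidiary by a resident firm (outward FDI) 1448.86, foreign purchases of domestic corporate bonds 2455.83, domestic pension funds' purchases of foreign equities 1282.51, sale of domestic government bonds to non-residents 2281.15; capital account: acquisition of foreign patents and trademarks (non-produced assets) 118.30.)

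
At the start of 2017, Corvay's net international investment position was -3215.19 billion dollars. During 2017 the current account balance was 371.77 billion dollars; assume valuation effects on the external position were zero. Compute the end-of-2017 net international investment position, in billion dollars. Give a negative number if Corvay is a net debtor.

-2843.42

With no valuation effects, change in NIIP = current account = 371.77
End-of-year NIIP = -3215.19 + 371.77 = -2843.42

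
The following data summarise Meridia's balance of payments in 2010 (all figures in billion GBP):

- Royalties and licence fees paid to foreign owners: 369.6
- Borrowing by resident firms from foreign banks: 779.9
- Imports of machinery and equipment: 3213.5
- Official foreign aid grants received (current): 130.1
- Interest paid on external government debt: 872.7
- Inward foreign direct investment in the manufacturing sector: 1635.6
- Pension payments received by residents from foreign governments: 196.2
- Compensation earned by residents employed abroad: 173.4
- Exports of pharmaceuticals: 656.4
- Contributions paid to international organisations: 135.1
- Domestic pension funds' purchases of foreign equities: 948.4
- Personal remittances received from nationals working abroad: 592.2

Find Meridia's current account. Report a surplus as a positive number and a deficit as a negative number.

Goods: -3213.5 + 656.4 = -2557.1
Services: -369.6
Primary income: 173.4 - 872.7 = -699.3
Secondary income: 130.1 - 135.1 + 196.2 + 592.2 = 783.4
Current account = (-2557.1) + (-369.6) + (-699.3) + 783.4 = -2842.6
(Excluded from the current account — financial account: borrowing by resident firms from foreign banks 779.9, inward foreign direct investment in the manufacturing sector 1635.6, domestic pension funds' purchases of foreign equities 948.4.)

-2842.6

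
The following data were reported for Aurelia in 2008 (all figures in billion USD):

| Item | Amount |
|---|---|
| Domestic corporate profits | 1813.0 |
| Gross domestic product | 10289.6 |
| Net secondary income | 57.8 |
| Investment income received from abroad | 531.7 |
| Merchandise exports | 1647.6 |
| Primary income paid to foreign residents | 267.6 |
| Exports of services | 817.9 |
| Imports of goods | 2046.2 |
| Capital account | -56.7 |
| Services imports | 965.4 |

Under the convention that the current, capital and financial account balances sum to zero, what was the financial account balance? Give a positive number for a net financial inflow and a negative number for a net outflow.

Goods balance = 1647.6 - 2046.2 = -398.6
Services balance = 817.9 - 965.4 = -147.5
Trade balance (goods + services) = -398.6 + (-147.5) = -546.1
Net primary income = 531.7 - 267.6 = 264.1
Net secondary income = 57.8
Current account = -546.1 + 264.1 + 57.8 = -224.2
Financial account = -(-224.2 + (-56.7)) = 280.9

280.9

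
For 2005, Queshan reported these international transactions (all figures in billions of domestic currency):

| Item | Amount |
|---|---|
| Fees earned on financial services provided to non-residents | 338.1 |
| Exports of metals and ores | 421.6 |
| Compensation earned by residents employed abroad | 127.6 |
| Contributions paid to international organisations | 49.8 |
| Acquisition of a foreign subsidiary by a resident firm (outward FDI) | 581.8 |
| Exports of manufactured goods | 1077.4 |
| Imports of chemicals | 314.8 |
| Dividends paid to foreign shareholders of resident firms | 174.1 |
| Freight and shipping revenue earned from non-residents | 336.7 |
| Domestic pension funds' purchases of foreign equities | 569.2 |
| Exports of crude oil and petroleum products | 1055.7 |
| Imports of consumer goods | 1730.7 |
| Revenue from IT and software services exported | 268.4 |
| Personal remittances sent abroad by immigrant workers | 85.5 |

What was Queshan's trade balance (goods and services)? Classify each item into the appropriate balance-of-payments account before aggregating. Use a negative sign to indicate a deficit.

Goods: -1730.7 + 421.6 - 314.8 + 1055.7 + 1077.4 = 509.2
Services: 338.1 + 336.7 + 268.4 = 943.2
Trade balance = 509.2 + 943.2 = 1452.4
(Excluded from the trade balance — primary income: compensation earned by residents employed abroad 127.6, dividends paid to foreign shareholders of resident firms 174.1; secondary income: contributions paid to international organisations 49.8, personal remittances sent abroad by immigrant workers 85.5; financial account: acquisition of a foreign subsidiary by a resident firm (outward FDI) 581.8, domestic pension funds' purchases of foreign equities 569.2.)

1452.4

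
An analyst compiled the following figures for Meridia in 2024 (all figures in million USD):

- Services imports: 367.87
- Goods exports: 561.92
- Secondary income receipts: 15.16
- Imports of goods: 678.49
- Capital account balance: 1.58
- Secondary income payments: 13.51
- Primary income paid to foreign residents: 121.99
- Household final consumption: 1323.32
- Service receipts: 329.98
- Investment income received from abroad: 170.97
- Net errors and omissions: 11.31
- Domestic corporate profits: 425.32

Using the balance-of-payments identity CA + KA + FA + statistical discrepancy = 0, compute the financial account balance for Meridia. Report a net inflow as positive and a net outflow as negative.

90.94

Goods balance = 561.92 - 678.49 = -116.57
Services balance = 329.98 - 367.87 = -37.89
Trade balance (goods + services) = -116.57 + (-37.89) = -154.46
Net primary income = 170.97 - 121.99 = 48.98
Net secondary income = 15.16 - 13.51 = 1.65
Current account = -154.46 + 48.98 + 1.65 = -103.83
Financial account = -(-103.83 + 1.58 + 11.31) = 90.94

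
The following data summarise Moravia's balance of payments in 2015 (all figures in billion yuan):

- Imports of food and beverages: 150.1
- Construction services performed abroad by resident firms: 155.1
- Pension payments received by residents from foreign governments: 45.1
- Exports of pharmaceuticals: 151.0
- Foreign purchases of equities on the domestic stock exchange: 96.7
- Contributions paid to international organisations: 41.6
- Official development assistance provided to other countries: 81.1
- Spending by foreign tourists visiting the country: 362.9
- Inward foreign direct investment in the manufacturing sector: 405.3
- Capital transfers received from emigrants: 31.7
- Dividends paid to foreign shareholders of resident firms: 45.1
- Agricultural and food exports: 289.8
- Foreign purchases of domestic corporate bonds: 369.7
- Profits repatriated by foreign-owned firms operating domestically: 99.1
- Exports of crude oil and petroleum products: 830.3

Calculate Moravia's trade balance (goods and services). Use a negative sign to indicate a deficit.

Goods: 830.3 + 151.0 - 150.1 + 289.8 = 1121.0
Services: 155.1 + 362.9 = 518.0
Trade balance = 1121.0 + 518.0 = 1639.0
(Excluded from the trade balance — secondary income: pension payments received by residents from foreign governments 45.1, contributions paid to international organisations 41.6, official development assistance provided to other countries 81.1; financial account: foreign purchases of equities on the domestic stock exchange 96.7, inward foreign direct investment in the manufacturing sector 405.3, foreign purchases of domestic corporate bonds 369.7; capital account: capital transfers received from emigrants 31.7; primary income: dividends paid to foreign shareholders of resident firms 45.1, profits repatriated by foreign-owned firms operating domestically 99.1.)

1639.0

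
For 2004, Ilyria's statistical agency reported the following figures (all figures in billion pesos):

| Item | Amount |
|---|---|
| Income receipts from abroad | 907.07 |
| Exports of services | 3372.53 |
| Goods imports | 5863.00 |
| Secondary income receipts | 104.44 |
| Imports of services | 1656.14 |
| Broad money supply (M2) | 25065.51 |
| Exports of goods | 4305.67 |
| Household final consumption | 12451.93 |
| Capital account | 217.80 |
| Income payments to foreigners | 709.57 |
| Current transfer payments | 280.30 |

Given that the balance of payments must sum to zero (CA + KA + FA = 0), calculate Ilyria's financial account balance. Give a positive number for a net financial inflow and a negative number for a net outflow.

-398.50

Goods balance = 4305.67 - 5863.00 = -1557.33
Services balance = 3372.53 - 1656.14 = 1716.39
Trade balance (goods + services) = -1557.33 + 1716.39 = 159.06
Net primary income = 907.07 - 709.57 = 197.50
Net secondary income = 104.44 - 280.30 = -175.86
Current account = 159.06 + 197.50 + (-175.86) = 180.70
Financial account = -(180.70 + 217.80) = -398.50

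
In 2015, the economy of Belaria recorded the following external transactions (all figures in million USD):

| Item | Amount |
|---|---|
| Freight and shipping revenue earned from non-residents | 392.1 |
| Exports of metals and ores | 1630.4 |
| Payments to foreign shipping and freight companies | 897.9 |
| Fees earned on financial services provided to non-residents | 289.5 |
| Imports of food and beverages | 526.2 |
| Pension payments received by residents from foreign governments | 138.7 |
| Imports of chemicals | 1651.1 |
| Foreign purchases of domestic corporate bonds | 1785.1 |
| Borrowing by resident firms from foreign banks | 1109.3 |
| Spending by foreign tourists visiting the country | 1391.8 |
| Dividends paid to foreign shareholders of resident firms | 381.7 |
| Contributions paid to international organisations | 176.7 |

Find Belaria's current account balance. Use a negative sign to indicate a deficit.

208.9

Goods: -1651.1 - 526.2 + 1630.4 = -546.9
Services: 289.5 + 392.1 + 1391.8 - 897.9 = 1175.5
Primary income: -381.7
Secondary income: 138.7 - 176.7 = -38.0
Current account = (-546.9) + 1175.5 + (-381.7) + (-38.0) = 208.9
(Excluded from the current account — financial account: foreign purchases of domestic corporate bonds 1785.1, borrowing by resident firms from foreign banks 1109.3.)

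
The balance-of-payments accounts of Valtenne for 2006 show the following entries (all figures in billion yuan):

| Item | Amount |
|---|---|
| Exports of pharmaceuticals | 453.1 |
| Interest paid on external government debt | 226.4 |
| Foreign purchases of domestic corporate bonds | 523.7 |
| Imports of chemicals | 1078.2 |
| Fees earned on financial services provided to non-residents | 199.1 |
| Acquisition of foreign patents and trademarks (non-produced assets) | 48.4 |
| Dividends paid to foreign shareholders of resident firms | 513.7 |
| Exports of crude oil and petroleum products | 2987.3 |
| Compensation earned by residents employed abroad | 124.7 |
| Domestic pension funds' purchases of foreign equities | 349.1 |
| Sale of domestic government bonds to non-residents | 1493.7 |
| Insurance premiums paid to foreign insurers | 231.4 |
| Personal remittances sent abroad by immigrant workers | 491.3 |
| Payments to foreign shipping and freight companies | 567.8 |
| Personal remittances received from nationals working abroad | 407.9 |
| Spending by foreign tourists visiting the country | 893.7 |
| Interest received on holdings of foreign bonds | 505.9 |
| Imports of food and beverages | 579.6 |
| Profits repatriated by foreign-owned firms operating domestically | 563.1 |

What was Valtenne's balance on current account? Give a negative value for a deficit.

Goods: -1078.2 - 579.6 + 453.1 + 2987.3 = 1782.6
Services: 893.7 + 199.1 - 567.8 - 231.4 = 293.6
Primary income: 124.7 + 505.9 - 513.7 - 563.1 - 226.4 = -672.6
Secondary income: -491.3 + 407.9 = -83.4
Current account = 1782.6 + 293.6 + (-672.6) + (-83.4) = 1320.2
(Excluded from the current account — financial account: foreign purchases of domestic corporate bonds 523.7, domestic pension funds' purchases of foreign equities 349.1, sale of domestic government bonds to non-residents 1493.7; capital account: acquisition of foreign patents and trademarks (non-produced assets) 48.4.)

1320.2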